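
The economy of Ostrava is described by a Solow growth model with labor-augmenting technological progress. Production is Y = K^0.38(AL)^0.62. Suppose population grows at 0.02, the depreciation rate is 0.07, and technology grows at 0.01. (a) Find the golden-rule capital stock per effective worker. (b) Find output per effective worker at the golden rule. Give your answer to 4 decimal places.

(a) k_gold ≈ 8.6126; (b) y_gold ≈ 2.2665

The effective depreciation rate is n + g + δ = 0.02 + 0.01 + 0.07 = 0.1.
At the golden rule the marginal product of capital equals n+g+δ: 0.38·k^(0.38−1) = 0.1. Solving, k_gold = (0.38/0.1)^(1/0.62) ≈ 8.6126.
y_gold = 8.6126^0.38 ≈ 2.2665.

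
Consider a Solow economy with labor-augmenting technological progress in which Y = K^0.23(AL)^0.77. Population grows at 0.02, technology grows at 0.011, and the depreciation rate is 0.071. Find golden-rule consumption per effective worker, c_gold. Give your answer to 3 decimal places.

n + g + δ = 0.02 + 0.011 + 0.071 = 0.102.
Maximizing c = f(k) − (n+g+δ)·k gives f'(k) = n+g+δ, i.e. 0.23·k^(0.23−1) = 0.102, so k_gold = (0.23/0.102)^(1/0.77) ≈ 2.8748.
y_gold = 2.8748^0.23 ≈ 1.2749.
c_gold = y_gold − (n+g+δ)·k_gold = 1.2749 − 0.102·2.8748 ≈ 0.9817.

c_gold ≈ 0.982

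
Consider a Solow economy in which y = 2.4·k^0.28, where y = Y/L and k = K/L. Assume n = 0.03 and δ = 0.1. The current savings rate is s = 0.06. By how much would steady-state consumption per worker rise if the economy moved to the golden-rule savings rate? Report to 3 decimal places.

Capital per worker breaks even when investment replaces (n + δ)·k; here n + δ = 0.13.
Current steady state (s = 0.06): k* = (0.06·2.4/0.13)^(1/0.72) ≈ 1.1526, y* = 2.4·1.1526^0.28 ≈ 2.4974, c* = (1−0.06)·2.4974 ≈ 2.3475.
At the golden rule the marginal product of capital equals n+δ: 0.28·2.4·k^(0.28−1) = 0.13. Solving, k_gold = (0.28·2.4/0.13)^(1/0.72) ≈ 9.7920.
y_gold = 2.4·9.7920^0.28 ≈ 4.5463, c_gold = y_gold − 0.13·k_gold ≈ 3.2733.
Gain: Δc = 3.2733 − 2.3475 ≈ 0.9258.

Δc ≈ 0.926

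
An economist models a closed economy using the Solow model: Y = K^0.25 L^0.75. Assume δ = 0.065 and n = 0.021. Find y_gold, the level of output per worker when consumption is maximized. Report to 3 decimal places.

y_gold ≈ 1.427

The effective depreciation rate is n + δ = 0.021 + 0.065 = 0.086.
Maximizing c = f(k) − (n+δ)·k gives f'(k) = n+δ, i.e. 0.25·k^(0.25−1) = 0.086, so k_gold = (0.25/0.086)^(1/0.75) ≈ 4.1488.
Output: y_gold = k_gold^0.25 = 4.1488^0.25 ≈ 1.4272.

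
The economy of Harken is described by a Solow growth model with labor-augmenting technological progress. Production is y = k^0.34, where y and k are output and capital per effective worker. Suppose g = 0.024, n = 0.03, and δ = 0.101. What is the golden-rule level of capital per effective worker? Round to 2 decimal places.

n + g + δ = 0.03 + 0.024 + 0.101 = 0.155.
Golden rule sets MPK = n+g+δ: 0.34·k^(0.34−1) = 0.155, so k_gold = (0.34/0.155)^(1/0.66) ≈ 3.2877.

k_gold ≈ 3.29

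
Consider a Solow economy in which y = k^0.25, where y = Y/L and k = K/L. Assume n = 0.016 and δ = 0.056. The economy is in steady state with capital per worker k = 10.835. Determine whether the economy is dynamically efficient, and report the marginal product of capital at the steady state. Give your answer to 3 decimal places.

dynamically inefficient; MPK ≈ 0.042

Capital per worker breaks even when investment replaces (n + δ)·k; here n + δ = 0.072.
MPK = 0.25·k^(0.25−1) = 0.25·10.835^(-0.75) ≈ 0.0419.
MPK < 0.072, so the economy is dynamically inefficient (over-saving).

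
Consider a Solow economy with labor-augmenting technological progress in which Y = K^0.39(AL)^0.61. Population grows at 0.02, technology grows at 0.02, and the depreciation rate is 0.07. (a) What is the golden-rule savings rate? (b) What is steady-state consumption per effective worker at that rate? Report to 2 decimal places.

n + g + δ = 0.02 + 0.02 + 0.07 = 0.11.
For Cobb-Douglas, s_gold equals capital's share: s_gold = 0.39.
At the golden rule the marginal product of capital equals n+g+δ: 0.39·k^(0.39−1) = 0.11. Solving, k_gold = (0.39/0.11)^(1/0.61) ≈ 7.9635.
y_gold = 7.9635^0.39 ≈ 2.2461; c_gold = (1−0.39)·y_gold ≈ 1.3701.

(a) s_gold = 0.39; (b) c_gold ≈ 1.37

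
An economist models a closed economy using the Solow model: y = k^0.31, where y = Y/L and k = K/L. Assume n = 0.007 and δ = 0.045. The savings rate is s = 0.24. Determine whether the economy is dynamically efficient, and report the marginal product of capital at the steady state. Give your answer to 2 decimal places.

dynamically efficient; MPK ≈ 0.07

Capital per worker breaks even when investment replaces (n + δ)·k; here n + δ = 0.052.
Steady-state k*: s·k^0.31 = 0.052·k gives k* = (0.24/0.052)^(1/0.69) ≈ 9.1753.
MPK = 0.31·9.1753^(-0.69) ≈ 0.0672.
MPK > n+δ = 0.052, so the economy is dynamically efficient (under-saving).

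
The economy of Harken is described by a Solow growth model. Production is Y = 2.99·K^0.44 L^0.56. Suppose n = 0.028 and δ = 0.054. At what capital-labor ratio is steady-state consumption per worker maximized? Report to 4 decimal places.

k_gold ≈ 142.0167

Capital per worker breaks even when investment replaces (n + δ)·k; here n + δ = 0.082.
Golden rule sets MPK = n+δ: 0.44·2.99·k^(0.44−1) = 0.082, so k_gold = (0.44·2.99/0.082)^(1/0.56) ≈ 142.0167.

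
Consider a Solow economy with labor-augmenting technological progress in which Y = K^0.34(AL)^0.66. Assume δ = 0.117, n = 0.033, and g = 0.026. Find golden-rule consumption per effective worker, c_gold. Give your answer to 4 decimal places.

c_gold ≈ 0.9265

The effective depreciation rate is n + g + δ = 0.033 + 0.026 + 0.117 = 0.176.
At the golden rule the marginal product of capital equals n+g+δ: 0.34·k^(0.34−1) = 0.176. Solving, k_gold = (0.34/0.176)^(1/0.66) ≈ 2.7120.
y_gold = 2.7120^0.34 ≈ 1.4038.
c_gold = y_gold − (n+g+δ)·k_gold = 1.4038 − 0.176·2.7120 ≈ 0.9265.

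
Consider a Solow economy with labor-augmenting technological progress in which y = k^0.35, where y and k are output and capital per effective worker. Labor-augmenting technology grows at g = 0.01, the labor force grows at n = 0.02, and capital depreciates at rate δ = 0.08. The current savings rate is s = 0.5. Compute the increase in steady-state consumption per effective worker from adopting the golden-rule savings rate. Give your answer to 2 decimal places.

n + g + δ = 0.02 + 0.01 + 0.08 = 0.11.
Current steady state (s = 0.5): k* = (0.5/0.11)^(1/0.65) ≈ 10.2721, y* = 10.2721^0.35 ≈ 2.2599, c* = (1−0.5)·2.2599 ≈ 1.1299.
Golden rule sets MPK = n+g+δ: 0.35·k^(0.35−1) = 0.11, so k_gold = (0.35/0.11)^(1/0.65) ≈ 5.9340.
y_gold = 5.9340^0.35 ≈ 1.8650, c_gold = y_gold − 0.11·k_gold ≈ 1.2122.
Gain: Δc = 1.2122 − 1.1299 ≈ 0.0823.

Δc ≈ 0.08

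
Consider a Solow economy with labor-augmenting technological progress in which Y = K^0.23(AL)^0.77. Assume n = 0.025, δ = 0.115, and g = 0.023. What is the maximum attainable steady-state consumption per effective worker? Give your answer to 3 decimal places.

c_gold ≈ 0.853

The effective depreciation rate is n + g + δ = 0.025 + 0.023 + 0.115 = 0.163.
Golden rule sets MPK = n+g+δ: 0.23·k^(0.23−1) = 0.163, so k_gold = (0.23/0.163)^(1/0.77) ≈ 1.5639.
y_gold = 1.5639^0.23 ≈ 1.1083.
c_gold = y_gold − (n+g+δ)·k_gold = 1.1083 − 0.163·1.5639 ≈ 0.8534.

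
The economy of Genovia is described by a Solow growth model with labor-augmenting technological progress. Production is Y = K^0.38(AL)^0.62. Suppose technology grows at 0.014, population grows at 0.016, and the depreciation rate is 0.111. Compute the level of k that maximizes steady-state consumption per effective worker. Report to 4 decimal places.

k_gold ≈ 4.9483

n + g + δ = 0.016 + 0.014 + 0.111 = 0.141.
Golden rule sets MPK = n+g+δ: 0.38·k^(0.38−1) = 0.141, so k_gold = (0.38/0.141)^(1/0.62) ≈ 4.9483.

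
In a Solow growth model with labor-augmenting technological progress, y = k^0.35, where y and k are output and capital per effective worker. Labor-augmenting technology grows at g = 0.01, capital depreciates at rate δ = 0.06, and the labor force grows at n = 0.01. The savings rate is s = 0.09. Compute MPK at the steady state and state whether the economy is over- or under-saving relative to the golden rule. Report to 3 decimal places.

The effective depreciation rate is n + g + δ = 0.01 + 0.01 + 0.06 = 0.08.
Steady-state k*: s·k^0.35 = 0.08·k gives k* = (0.09/0.08)^(1/0.65) ≈ 1.1987.
MPK = 0.35·1.1987^(-0.65) ≈ 0.3111.
MPK > n+g+δ = 0.08, so the economy is dynamically efficient (under-saving).

under-saving; MPK ≈ 0.311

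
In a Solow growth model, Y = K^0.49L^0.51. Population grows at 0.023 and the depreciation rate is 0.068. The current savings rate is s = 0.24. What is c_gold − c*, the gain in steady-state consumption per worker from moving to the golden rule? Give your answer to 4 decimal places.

Δc ≈ 0.6411

The effective depreciation rate is n + δ = 0.023 + 0.068 = 0.091.
Current steady state (s = 0.24): k* = (0.24/0.091)^(1/0.51) ≈ 6.6961, y* = 6.6961^0.49 ≈ 2.5389, c* = (1−0.24)·2.5389 ≈ 1.9296.
Golden rule sets MPK = n+δ: 0.49·k^(0.49−1) = 0.091, so k_gold = (0.49/0.091)^(1/0.51) ≈ 27.1417.
y_gold = 27.1417^0.49 ≈ 5.0406, c_gold = y_gold − 0.091·k_gold ≈ 2.5707.
Gain: Δc = 2.5707 − 1.9296 ≈ 0.6411.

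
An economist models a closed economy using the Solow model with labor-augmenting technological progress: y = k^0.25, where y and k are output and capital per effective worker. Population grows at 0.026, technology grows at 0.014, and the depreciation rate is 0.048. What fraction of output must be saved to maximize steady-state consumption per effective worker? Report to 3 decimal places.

Capital per effective worker breaks even when investment replaces (n + g + δ)·k; here n + g + δ = 0.088.
At the golden rule MPK = n+g+δ, and in any Cobb-Douglas steady state s = (n+g+δ)·k/y = MPK·k/y = capital's share 0.25.

s_gold = 0.250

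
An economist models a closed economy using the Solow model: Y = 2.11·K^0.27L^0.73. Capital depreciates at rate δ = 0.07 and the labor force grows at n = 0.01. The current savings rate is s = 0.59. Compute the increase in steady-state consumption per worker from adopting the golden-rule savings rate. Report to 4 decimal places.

The effective depreciation rate is n + δ = 0.01 + 0.07 = 0.08.
Current steady state (s = 0.59): k* = (0.59·2.11/0.08)^(1/0.73) ≈ 42.9475, y* = 2.11·42.9475^0.27 ≈ 5.8234, c* = (1−0.59)·5.8234 ≈ 2.3876.
Golden rule sets MPK = n+δ: 0.27·2.11·k^(0.27−1) = 0.08, so k_gold = (0.27·2.11/0.08)^(1/0.73) ≈ 14.7192.
y_gold = 2.11·14.7192^0.27 ≈ 4.3613, c_gold = y_gold − 0.08·k_gold ≈ 3.1837.
Gain: Δc = 3.1837 − 2.3876 ≈ 0.7961.

Δc ≈ 0.7961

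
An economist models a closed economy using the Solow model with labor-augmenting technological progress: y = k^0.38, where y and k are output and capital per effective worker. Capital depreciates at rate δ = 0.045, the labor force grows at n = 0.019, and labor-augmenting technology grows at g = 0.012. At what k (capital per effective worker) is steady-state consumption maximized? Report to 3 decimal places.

k_gold ≈ 13.408

n + g + δ = 0.019 + 0.012 + 0.045 = 0.076.
Golden rule sets MPK = n+g+δ: 0.38·k^(0.38−1) = 0.076, so k_gold = (0.38/0.076)^(1/0.62) ≈ 13.4082.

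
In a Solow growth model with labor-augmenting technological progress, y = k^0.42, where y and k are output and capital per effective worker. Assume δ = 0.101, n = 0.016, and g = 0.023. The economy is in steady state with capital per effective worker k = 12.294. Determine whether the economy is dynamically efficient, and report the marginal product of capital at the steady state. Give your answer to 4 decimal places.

dynamically inefficient; MPK ≈ 0.0980

The effective depreciation rate is n + g + δ = 0.016 + 0.023 + 0.101 = 0.14.
MPK = 0.42·k^(0.42−1) = 0.42·12.294^(-0.58) ≈ 0.0980.
MPK < 0.14, so the economy is dynamically inefficient (over-saving).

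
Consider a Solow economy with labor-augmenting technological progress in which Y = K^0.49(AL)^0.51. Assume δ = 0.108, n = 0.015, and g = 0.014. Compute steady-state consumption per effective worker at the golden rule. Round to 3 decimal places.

c_gold ≈ 1.735

Capital per effective worker breaks even when investment replaces (n + g + δ)·k; here n + g + δ = 0.137.
Maximizing c = f(k) − (n+g+δ)·k gives f'(k) = n+g+δ, i.e. 0.49·k^(0.49−1) = 0.137, so k_gold = (0.49/0.137)^(1/0.51) ≈ 12.1688.
y_gold = 12.1688^0.49 ≈ 3.4023.
c_gold = y_gold − (n+g+δ)·k_gold = 3.4023 − 0.137·12.1688 ≈ 1.7352.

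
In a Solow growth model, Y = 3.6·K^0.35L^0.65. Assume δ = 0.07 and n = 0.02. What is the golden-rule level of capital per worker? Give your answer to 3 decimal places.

Capital per worker breaks even when investment replaces (n + δ)·k; here n + δ = 0.09.
Maximizing c = f(k) − (n+δ)·k gives f'(k) = n+δ, i.e. 0.35·3.6·k^(0.35−1) = 0.09, so k_gold = (0.35·3.6/0.09)^(1/0.65) ≈ 57.9794.

k_gold ≈ 57.979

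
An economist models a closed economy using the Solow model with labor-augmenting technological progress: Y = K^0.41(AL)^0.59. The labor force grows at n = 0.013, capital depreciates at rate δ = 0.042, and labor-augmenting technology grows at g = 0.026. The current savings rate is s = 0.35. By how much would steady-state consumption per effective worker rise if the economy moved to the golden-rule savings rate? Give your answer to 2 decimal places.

n + g + δ = 0.013 + 0.026 + 0.042 = 0.081.
Current steady state (s = 0.35): k* = (0.35/0.081)^(1/0.59) ≈ 11.9470, y* = 11.9470^0.41 ≈ 2.7649, c* = (1−0.35)·2.7649 ≈ 1.7972.
Setting f'(k) = n+g+δ gives 0.41·k^(0.41−1) = 0.081, hence k_gold = (0.41/0.081)^(1/0.59) ≈ 15.6216.
y_gold = 15.6216^0.41 ≈ 3.0862, c_gold = y_gold − 0.081·k_gold ≈ 1.8209.
Gain: Δc = 1.8209 − 1.7972 ≈ 0.0237.

Δc ≈ 0.02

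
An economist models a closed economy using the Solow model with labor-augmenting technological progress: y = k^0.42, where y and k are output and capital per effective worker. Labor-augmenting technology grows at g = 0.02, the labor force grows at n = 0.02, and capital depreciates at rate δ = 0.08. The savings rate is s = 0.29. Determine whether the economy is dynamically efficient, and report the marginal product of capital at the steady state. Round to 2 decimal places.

dynamically efficient; MPK ≈ 0.17

Capital per effective worker breaks even when investment replaces (n + g + δ)·k; here n + g + δ = 0.12.
Steady-state k*: s·k^0.42 = 0.12·k gives k* = (0.29/0.12)^(1/0.58) ≈ 4.5785.
MPK = 0.42·4.5785^(-0.58) ≈ 0.1738.
MPK > n+g+δ = 0.12, so the economy is dynamically efficient (under-saving).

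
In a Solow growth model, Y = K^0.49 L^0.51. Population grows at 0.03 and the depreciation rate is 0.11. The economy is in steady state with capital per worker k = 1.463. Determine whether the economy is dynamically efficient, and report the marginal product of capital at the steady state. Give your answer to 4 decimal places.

Capital per worker breaks even when investment replaces (n + δ)·k; here n + δ = 0.14.
MPK = 0.49·k^(0.49−1) = 0.49·1.463^(-0.51) ≈ 0.4036.
MPK > 0.14, so the economy is dynamically efficient (under-saving).

dynamically efficient; MPK ≈ 0.4036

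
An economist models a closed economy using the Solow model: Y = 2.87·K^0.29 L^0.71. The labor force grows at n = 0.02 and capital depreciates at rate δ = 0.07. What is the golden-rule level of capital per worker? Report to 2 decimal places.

k_gold ≈ 22.94

The effective depreciation rate is n + δ = 0.02 + 0.07 = 0.09.
At the golden rule the marginal product of capital equals n+δ: 0.29·2.87·k^(0.29−1) = 0.09. Solving, k_gold = (0.29·2.87/0.09)^(1/0.71) ≈ 22.9412.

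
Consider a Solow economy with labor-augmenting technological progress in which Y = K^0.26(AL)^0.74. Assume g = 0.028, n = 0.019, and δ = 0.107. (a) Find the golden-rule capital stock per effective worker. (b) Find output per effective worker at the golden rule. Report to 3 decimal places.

(a) k_gold ≈ 2.029; (b) y_gold ≈ 1.202

Capital per effective worker breaks even when investment replaces (n + g + δ)·k; here n + g + δ = 0.154.
Maximizing c = f(k) − (n+g+δ)·k gives f'(k) = n+g+δ, i.e. 0.26·k^(0.26−1) = 0.154, so k_gold = (0.26/0.154)^(1/0.74) ≈ 2.0294.
y_gold = 2.0294^0.26 ≈ 1.2020.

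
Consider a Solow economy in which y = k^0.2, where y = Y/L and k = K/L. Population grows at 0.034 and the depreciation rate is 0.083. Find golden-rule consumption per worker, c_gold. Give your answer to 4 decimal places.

c_gold ≈ 0.9147

n + δ = 0.034 + 0.083 = 0.117.
At the golden rule the marginal product of capital equals n+δ: 0.2·k^(0.2−1) = 0.117. Solving, k_gold = (0.2/0.117)^(1/0.8) ≈ 1.9546.
y_gold = 1.9546^0.2 ≈ 1.1434.
c_gold = y_gold − (n+δ)·k_gold = 1.1434 − 0.117·1.9546 ≈ 0.9147.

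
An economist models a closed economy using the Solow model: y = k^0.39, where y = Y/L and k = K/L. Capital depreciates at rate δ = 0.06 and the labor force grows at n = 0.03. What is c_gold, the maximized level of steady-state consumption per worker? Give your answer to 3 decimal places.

Capital per worker breaks even when investment replaces (n + δ)·k; here n + δ = 0.09.
At the golden rule the marginal product of capital equals n+δ: 0.39·k^(0.39−1) = 0.09. Solving, k_gold = (0.39/0.09)^(1/0.61) ≈ 11.0655.
y_gold = 11.0655^0.39 ≈ 2.5536.
c_gold = y_gold − (n+δ)·k_gold = 2.5536 − 0.09·11.0655 ≈ 1.5577.

c_gold ≈ 1.558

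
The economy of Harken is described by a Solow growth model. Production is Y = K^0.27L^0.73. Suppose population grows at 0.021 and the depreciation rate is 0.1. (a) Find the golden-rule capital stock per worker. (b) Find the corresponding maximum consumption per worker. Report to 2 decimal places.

(a) k_gold ≈ 3.00; (b) c_gold ≈ 0.98

Break-even investment rate: n + δ = 0.021 + 0.1 = 0.121.
At the golden rule the marginal product of capital equals n+δ: 0.27·k^(0.27−1) = 0.121. Solving, k_gold = (0.27/0.121)^(1/0.73) ≈ 3.0026.
y_gold = 3.0026^0.27 ≈ 1.3456; c_gold = y_gold − 0.121·k_gold ≈ 0.9823.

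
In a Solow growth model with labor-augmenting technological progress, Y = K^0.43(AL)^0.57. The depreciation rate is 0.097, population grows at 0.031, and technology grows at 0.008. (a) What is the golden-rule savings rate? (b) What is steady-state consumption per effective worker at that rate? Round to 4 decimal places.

(a) s_gold = 0.4300; (b) c_gold ≈ 1.3584

Break-even investment rate: n + g + δ = 0.031 + 0.008 + 0.097 = 0.136.
For Cobb-Douglas, s_gold equals capital's share: s_gold = 0.43.
Setting f'(k) = n+g+δ gives 0.43·k^(0.43−1) = 0.136, hence k_gold = (0.43/0.136)^(1/0.57) ≈ 7.5348.
y_gold = 7.5348^0.43 ≈ 2.3831; c_gold = (1−0.43)·y_gold ≈ 1.3584.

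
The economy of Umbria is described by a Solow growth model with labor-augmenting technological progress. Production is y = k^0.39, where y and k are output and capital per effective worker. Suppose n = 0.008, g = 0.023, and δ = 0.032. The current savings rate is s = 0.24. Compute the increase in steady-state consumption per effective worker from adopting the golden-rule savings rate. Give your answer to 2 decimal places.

Δc ≈ 0.17

Capital per effective worker breaks even when investment replaces (n + g + δ)·k; here n + g + δ = 0.063.
Current steady state (s = 0.24): k* = (0.24/0.063)^(1/0.61) ≈ 8.9587, y* = 8.9587^0.39 ≈ 2.3517, c* = (1−0.24)·2.3517 ≈ 1.7873.
Golden rule sets MPK = n+g+δ: 0.39·k^(0.39−1) = 0.063, so k_gold = (0.39/0.063)^(1/0.61) ≈ 19.8568.
y_gold = 19.8568^0.39 ≈ 3.2076, c_gold = y_gold − 0.063·k_gold ≈ 1.9567.
Gain: Δc = 1.9567 − 1.7873 ≈ 0.1694.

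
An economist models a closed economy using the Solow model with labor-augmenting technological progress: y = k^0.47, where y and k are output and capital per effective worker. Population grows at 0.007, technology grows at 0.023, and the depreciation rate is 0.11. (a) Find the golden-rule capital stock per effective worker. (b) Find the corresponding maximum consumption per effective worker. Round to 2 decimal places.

Capital per effective worker breaks even when investment replaces (n + g + δ)·k; here n + g + δ = 0.14.
At the golden rule the marginal product of capital equals n+g+δ: 0.47·k^(0.47−1) = 0.14. Solving, k_gold = (0.47/0.14)^(1/0.53) ≈ 9.8264.
y_gold = 9.8264^0.47 ≈ 2.9270; c_gold = y_gold − 0.14·k_gold ≈ 1.5513.

(a) k_gold ≈ 9.83; (b) c_gold ≈ 1.55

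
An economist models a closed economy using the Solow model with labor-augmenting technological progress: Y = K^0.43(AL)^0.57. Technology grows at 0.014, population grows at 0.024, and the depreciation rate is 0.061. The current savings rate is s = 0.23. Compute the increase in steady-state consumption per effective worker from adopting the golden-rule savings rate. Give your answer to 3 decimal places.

The effective depreciation rate is n + g + δ = 0.024 + 0.014 + 0.061 = 0.099.
Current steady state (s = 0.23): k* = (0.23/0.099)^(1/0.57) ≈ 4.3880, y* = 4.3880^0.43 ≈ 1.8888, c* = (1−0.23)·1.8888 ≈ 1.4543.
Maximizing c = f(k) − (n+g+δ)·k gives f'(k) = n+g+δ, i.e. 0.43·k^(0.43−1) = 0.099, so k_gold = (0.43/0.099)^(1/0.57) ≈ 13.1524.
y_gold = 13.1524^0.43 ≈ 3.0281, c_gold = y_gold − 0.099·k_gold ≈ 1.7260.
Gain: Δc = 1.7260 − 1.4543 ≈ 0.2717.

Δc ≈ 0.272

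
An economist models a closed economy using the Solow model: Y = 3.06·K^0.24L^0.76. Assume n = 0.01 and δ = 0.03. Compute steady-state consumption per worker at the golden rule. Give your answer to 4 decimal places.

Capital per worker breaks even when investment replaces (n + δ)·k; here n + δ = 0.04.
At the golden rule the marginal product of capital equals n+δ: 0.24·3.06·k^(0.24−1) = 0.04. Solving, k_gold = (0.24·3.06/0.04)^(1/0.76) ≈ 46.0246.
y_gold = 3.06·46.0246^0.24 ≈ 7.6708.
c_gold = y_gold − (n+δ)·k_gold = 7.6708 − 0.04·46.0246 ≈ 5.8298.

c_gold ≈ 5.8298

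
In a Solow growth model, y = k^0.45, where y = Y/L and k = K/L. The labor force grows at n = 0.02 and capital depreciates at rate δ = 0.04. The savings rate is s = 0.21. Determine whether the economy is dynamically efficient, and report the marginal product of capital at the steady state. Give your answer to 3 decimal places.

dynamically efficient; MPK ≈ 0.129

Break-even investment rate: n + δ = 0.02 + 0.04 = 0.06.
Steady-state k*: s·k^0.45 = 0.06·k gives k* = (0.21/0.06)^(1/0.55) ≈ 9.7547.
MPK = 0.45·9.7547^(-0.55) ≈ 0.1286.
MPK > n+δ = 0.06, so the economy is dynamically efficient (under-saving).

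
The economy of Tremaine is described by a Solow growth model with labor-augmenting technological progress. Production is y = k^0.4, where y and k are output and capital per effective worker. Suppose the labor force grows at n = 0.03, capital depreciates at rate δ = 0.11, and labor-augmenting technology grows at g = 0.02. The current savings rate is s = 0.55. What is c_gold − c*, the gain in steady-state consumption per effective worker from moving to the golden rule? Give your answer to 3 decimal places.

The effective depreciation rate is n + g + δ = 0.03 + 0.02 + 0.11 = 0.16.
Current steady state (s = 0.55): k* = (0.55/0.16)^(1/0.6) ≈ 7.8296, y* = 7.8296^0.4 ≈ 2.2777, c* = (1−0.55)·2.2777 ≈ 1.0250.
Maximizing c = f(k) − (n+g+δ)·k gives f'(k) = n+g+δ, i.e. 0.4·k^(0.4−1) = 0.16, so k_gold = (0.4/0.16)^(1/0.6) ≈ 4.6050.
y_gold = 4.6050^0.4 ≈ 1.8420, c_gold = y_gold − 0.16·k_gold ≈ 1.1052.
Gain: Δc = 1.1052 − 1.0250 ≈ 0.0802.

Δc ≈ 0.080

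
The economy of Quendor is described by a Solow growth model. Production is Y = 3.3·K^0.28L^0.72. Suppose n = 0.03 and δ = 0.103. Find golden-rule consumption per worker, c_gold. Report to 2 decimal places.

c_gold ≈ 5.05

Break-even investment rate: n + δ = 0.03 + 0.103 = 0.133.
Setting f'(k) = n+δ gives 0.28·3.3·k^(0.28−1) = 0.133, hence k_gold = (0.28·3.3/0.133)^(1/0.72) ≈ 14.7637.
y_gold = 3.3·14.7637^0.28 ≈ 7.0128.
c_gold = y_gold − (n+δ)·k_gold = 7.0128 − 0.133·14.7637 ≈ 5.0492.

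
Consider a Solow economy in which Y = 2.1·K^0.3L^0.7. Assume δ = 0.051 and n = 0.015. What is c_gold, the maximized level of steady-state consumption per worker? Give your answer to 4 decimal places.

c_gold ≈ 3.8657

n + δ = 0.015 + 0.051 = 0.066.
Golden rule sets MPK = n+δ: 0.3·2.1·k^(0.3−1) = 0.066, so k_gold = (0.3·2.1/0.066)^(1/0.7) ≈ 25.1021.
y_gold = 2.1·25.1021^0.3 ≈ 5.5225.
c_gold = y_gold − (n+δ)·k_gold = 5.5225 − 0.066·25.1021 ≈ 3.8657.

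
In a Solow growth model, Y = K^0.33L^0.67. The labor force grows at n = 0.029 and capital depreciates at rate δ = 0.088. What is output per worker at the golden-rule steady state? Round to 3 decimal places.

y_gold ≈ 1.666

The effective depreciation rate is n + δ = 0.029 + 0.088 = 0.117.
Maximizing c = f(k) − (n+δ)·k gives f'(k) = n+δ, i.e. 0.33·k^(0.33−1) = 0.117, so k_gold = (0.33/0.117)^(1/0.67) ≈ 4.7004.
Output: y_gold = k_gold^0.33 = 4.7004^0.33 ≈ 1.6665.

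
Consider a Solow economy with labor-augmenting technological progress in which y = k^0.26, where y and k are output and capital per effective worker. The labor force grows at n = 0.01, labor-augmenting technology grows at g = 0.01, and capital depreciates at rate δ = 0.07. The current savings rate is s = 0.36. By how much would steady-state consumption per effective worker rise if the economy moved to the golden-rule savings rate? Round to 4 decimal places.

Δc ≈ 0.0326

The effective depreciation rate is n + g + δ = 0.01 + 0.01 + 0.07 = 0.09.
Current steady state (s = 0.36): k* = (0.36/0.09)^(1/0.74) ≈ 6.5102, y* = 6.5102^0.26 ≈ 1.6276, c* = (1−0.36)·1.6276 ≈ 1.0416.
Golden rule sets MPK = n+g+δ: 0.26·k^(0.26−1) = 0.09, so k_gold = (0.26/0.09)^(1/0.74) ≈ 4.1938.
y_gold = 4.1938^0.26 ≈ 1.4517, c_gold = y_gold − 0.09·k_gold ≈ 1.0743.
Gain: Δc = 1.0743 − 1.0416 ≈ 0.0326.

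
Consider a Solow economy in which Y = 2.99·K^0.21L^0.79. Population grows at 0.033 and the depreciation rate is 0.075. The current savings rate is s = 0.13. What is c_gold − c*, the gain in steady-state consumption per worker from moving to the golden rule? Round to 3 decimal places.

The effective depreciation rate is n + δ = 0.033 + 0.075 = 0.108.
Current steady state (s = 0.13): k* = (0.13·2.99/0.108)^(1/0.79) ≈ 5.0587, y* = 2.99·5.0587^0.21 ≈ 4.2026, c* = (1−0.13)·4.2026 ≈ 3.6563.
At the golden rule the marginal product of capital equals n+δ: 0.21·2.99·k^(0.21−1) = 0.108. Solving, k_gold = (0.21·2.99/0.108)^(1/0.79) ≈ 9.2828.
y_gold = 2.99·9.2828^0.21 ≈ 4.7740, c_gold = y_gold − 0.108·k_gold ≈ 3.7715.
Gain: Δc = 3.7715 − 3.6563 ≈ 0.1152.

Δc ≈ 0.115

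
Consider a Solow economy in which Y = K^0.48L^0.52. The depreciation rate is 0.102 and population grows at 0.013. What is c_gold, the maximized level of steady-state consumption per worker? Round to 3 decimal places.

The effective depreciation rate is n + δ = 0.013 + 0.102 = 0.115.
Maximizing c = f(k) − (n+δ)·k gives f'(k) = n+δ, i.e. 0.48·k^(0.48−1) = 0.115, so k_gold = (0.48/0.115)^(1/0.52) ≈ 15.6082.
y_gold = 15.6082^0.48 ≈ 3.7395.
c_gold = y_gold − (n+δ)·k_gold = 3.7395 − 0.115·15.6082 ≈ 1.9445.

c_gold ≈ 1.945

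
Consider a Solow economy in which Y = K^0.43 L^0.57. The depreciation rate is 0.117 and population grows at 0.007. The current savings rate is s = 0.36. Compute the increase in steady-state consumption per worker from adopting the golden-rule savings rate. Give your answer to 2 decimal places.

The effective depreciation rate is n + δ = 0.007 + 0.117 = 0.124.
Current steady state (s = 0.36): k* = (0.36/0.124)^(1/0.57) ≈ 6.4874, y* = 6.4874^0.43 ≈ 2.2346, c* = (1−0.36)·2.2346 ≈ 1.4301.
Golden rule sets MPK = n+δ: 0.43·k^(0.43−1) = 0.124, so k_gold = (0.43/0.124)^(1/0.57) ≈ 8.8603.
y_gold = 8.8603^0.43 ≈ 2.5551, c_gold = y_gold − 0.124·k_gold ≈ 1.4564.
Gain: Δc = 1.4564 − 1.4301 ≈ 0.0263.

Δc ≈ 0.03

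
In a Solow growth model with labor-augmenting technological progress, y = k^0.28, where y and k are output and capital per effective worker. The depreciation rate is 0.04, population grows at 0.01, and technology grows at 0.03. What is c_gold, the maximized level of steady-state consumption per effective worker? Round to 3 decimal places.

n + g + δ = 0.01 + 0.03 + 0.04 = 0.08.
Golden rule sets MPK = n+g+δ: 0.28·k^(0.28−1) = 0.08, so k_gold = (0.28/0.08)^(1/0.72) ≈ 5.6971.
y_gold = 5.6971^0.28 ≈ 1.6277.
c_gold = y_gold − (n+g+δ)·k_gold = 1.6277 − 0.08·5.6971 ≈ 1.1720.

c_gold ≈ 1.172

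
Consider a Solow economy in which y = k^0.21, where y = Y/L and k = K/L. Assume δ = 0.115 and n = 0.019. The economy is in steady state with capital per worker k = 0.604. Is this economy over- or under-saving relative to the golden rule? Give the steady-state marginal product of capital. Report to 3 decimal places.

under-saving; MPK ≈ 0.313

n + δ = 0.019 + 0.115 = 0.134.
MPK = 0.21·k^(0.21−1) = 0.21·0.604^(-0.79) ≈ 0.3128.
MPK > 0.134, so the economy is dynamically efficient (under-saving).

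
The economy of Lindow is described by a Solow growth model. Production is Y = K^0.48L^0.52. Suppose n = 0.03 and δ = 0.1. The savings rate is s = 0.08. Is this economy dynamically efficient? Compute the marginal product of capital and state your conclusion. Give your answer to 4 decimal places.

dynamically efficient; MPK ≈ 0.7800

Capital per worker breaks even when investment replaces (n + δ)·k; here n + δ = 0.13.
Steady-state k*: s·k^0.48 = 0.13·k gives k* = (0.08/0.13)^(1/0.52) ≈ 0.3931.
MPK = 0.48·0.3931^(-0.52) ≈ 0.7800.
MPK > n+δ = 0.13, so the economy is dynamically efficient (under-saving).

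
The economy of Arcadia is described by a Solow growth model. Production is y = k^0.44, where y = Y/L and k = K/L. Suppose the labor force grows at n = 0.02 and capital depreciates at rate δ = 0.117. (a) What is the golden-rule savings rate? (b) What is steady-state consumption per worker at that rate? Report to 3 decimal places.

(a) s_gold = 0.440; (b) c_gold ≈ 1.401

The effective depreciation rate is n + δ = 0.02 + 0.117 = 0.137.
For Cobb-Douglas, s_gold equals capital's share: s_gold = 0.44.
Maximizing c = f(k) − (n+δ)·k gives f'(k) = n+δ, i.e. 0.44·k^(0.44−1) = 0.137, so k_gold = (0.44/0.137)^(1/0.56) ≈ 8.0330.
y_gold = 8.0330^0.44 ≈ 2.5012; c_gold = (1−0.44)·y_gold ≈ 1.4007.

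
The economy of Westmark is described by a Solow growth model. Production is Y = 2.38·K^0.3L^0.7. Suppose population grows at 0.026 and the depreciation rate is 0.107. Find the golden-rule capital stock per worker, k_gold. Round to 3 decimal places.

k_gold ≈ 11.032

n + δ = 0.026 + 0.107 = 0.133.
Setting f'(k) = n+δ gives 0.3·2.38·k^(0.3−1) = 0.133, hence k_gold = (0.3·2.38/0.133)^(1/0.7) ≈ 11.0316.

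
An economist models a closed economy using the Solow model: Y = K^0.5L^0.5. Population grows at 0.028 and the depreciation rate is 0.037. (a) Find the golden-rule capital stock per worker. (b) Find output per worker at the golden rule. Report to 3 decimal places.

(a) k_gold ≈ 59.172; (b) y_gold ≈ 7.692

The effective depreciation rate is n + δ = 0.028 + 0.037 = 0.065.
Setting f'(k) = n+δ gives 0.5·k^(0.5−1) = 0.065, hence k_gold = (0.5/0.065)^(1/0.5) ≈ 59.1716.
y_gold = 59.1716^0.5 ≈ 7.6923.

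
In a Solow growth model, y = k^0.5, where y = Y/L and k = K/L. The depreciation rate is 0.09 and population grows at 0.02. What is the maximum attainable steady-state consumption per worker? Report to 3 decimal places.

The effective depreciation rate is n + δ = 0.02 + 0.09 = 0.11.
Maximizing c = f(k) − (n+δ)·k gives f'(k) = n+δ, i.e. 0.5·k^(0.5−1) = 0.11, so k_gold = (0.5/0.11)^(1/0.5) ≈ 20.6612.
y_gold = 20.6612^0.5 ≈ 4.5455.
c_gold = y_gold − (n+δ)·k_gold = 4.5455 − 0.11·20.6612 ≈ 2.2727.

c_gold ≈ 2.273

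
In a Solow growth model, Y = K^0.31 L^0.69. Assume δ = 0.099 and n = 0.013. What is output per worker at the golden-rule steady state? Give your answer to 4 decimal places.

y_gold ≈ 1.5800

Capital per worker breaks even when investment replaces (n + δ)·k; here n + δ = 0.112.
Setting f'(k) = n+δ gives 0.31·k^(0.31−1) = 0.112, hence k_gold = (0.31/0.112)^(1/0.69) ≈ 4.3731.
Output: y_gold = k_gold^0.31 = 4.3731^0.31 ≈ 1.5800.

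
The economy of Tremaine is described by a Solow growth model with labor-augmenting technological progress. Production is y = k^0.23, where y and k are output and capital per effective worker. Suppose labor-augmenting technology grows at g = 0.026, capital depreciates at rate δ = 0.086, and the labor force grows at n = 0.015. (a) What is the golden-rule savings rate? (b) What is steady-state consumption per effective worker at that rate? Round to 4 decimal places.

n + g + δ = 0.015 + 0.026 + 0.086 = 0.127.
For Cobb-Douglas, s_gold equals capital's share: s_gold = 0.23.
Golden rule sets MPK = n+g+δ: 0.23·k^(0.23−1) = 0.127, so k_gold = (0.23/0.127)^(1/0.77) ≈ 2.1626.
y_gold = 2.1626^0.23 ≈ 1.1941; c_gold = (1−0.23)·y_gold ≈ 0.9195.

(a) s_gold = 0.2300; (b) c_gold ≈ 0.9195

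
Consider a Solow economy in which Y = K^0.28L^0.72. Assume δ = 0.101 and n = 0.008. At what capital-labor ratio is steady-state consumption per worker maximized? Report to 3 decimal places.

The effective depreciation rate is n + δ = 0.008 + 0.101 = 0.109.
Setting f'(k) = n+δ gives 0.28·k^(0.28−1) = 0.109, hence k_gold = (0.28/0.109)^(1/0.72) ≈ 3.7074.

k_gold ≈ 3.707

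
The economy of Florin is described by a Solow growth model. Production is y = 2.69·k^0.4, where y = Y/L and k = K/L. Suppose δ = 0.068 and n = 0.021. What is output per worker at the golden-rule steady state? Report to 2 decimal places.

y_gold ≈ 14.17

The effective depreciation rate is n + δ = 0.021 + 0.068 = 0.089.
At the golden rule the marginal product of capital equals n+δ: 0.4·2.69·k^(0.4−1) = 0.089. Solving, k_gold = (0.4·2.69/0.089)^(1/0.6) ≈ 63.6850.
Output: y_gold = 2.69·k_gold^0.4 = 2.69·63.6850^0.4 ≈ 14.1699.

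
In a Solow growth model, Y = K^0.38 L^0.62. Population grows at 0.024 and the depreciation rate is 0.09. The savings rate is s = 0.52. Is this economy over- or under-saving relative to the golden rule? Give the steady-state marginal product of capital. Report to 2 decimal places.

Break-even investment rate: n + δ = 0.024 + 0.09 = 0.114.
Steady-state k*: s·k^0.38 = 0.114·k gives k* = (0.52/0.114)^(1/0.62) ≈ 11.5628.
MPK = 0.38·11.5628^(-0.62) ≈ 0.0833.
MPK < n+δ = 0.114, so the economy is dynamically inefficient (over-saving).

over-saving; MPK ≈ 0.08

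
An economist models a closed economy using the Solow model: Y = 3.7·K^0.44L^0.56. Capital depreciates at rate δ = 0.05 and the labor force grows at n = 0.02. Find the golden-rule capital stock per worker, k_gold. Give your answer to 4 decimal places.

k_gold ≈ 275.6000

n + δ = 0.02 + 0.05 = 0.07.
Maximizing c = f(k) − (n+δ)·k gives f'(k) = n+δ, i.e. 0.44·3.7·k^(0.44−1) = 0.07, so k_gold = (0.44·3.7/0.07)^(1/0.56) ≈ 275.6000.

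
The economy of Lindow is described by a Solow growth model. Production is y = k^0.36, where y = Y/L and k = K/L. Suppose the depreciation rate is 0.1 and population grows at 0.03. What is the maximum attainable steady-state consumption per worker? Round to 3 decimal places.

The effective depreciation rate is n + δ = 0.03 + 0.1 = 0.13.
Golden rule sets MPK = n+δ: 0.36·k^(0.36−1) = 0.13, so k_gold = (0.36/0.13)^(1/0.64) ≈ 4.9112.
y_gold = 4.9112^0.36 ≈ 1.7735.
c_gold = y_gold − (n+δ)·k_gold = 1.7735 − 0.13·4.9112 ≈ 1.1350.

c_gold ≈ 1.135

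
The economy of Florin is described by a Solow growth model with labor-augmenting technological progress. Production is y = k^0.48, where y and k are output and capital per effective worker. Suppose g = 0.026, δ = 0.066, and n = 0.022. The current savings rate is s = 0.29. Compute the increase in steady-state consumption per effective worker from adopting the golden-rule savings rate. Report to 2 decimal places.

Δc ≈ 0.28

n + g + δ = 0.022 + 0.026 + 0.066 = 0.114.
Current steady state (s = 0.29): k* = (0.29/0.114)^(1/0.52) ≈ 6.0227, y* = 6.0227^0.48 ≈ 2.3676, c* = (1−0.29)·2.3676 ≈ 1.6810.
Setting f'(k) = n+g+δ gives 0.48·k^(0.48−1) = 0.114, hence k_gold = (0.48/0.114)^(1/0.52) ≈ 15.8726.
y_gold = 15.8726^0.48 ≈ 3.7697, c_gold = y_gold − 0.114·k_gold ≈ 1.9603.
Gain: Δc = 1.9603 − 1.6810 ≈ 0.2793.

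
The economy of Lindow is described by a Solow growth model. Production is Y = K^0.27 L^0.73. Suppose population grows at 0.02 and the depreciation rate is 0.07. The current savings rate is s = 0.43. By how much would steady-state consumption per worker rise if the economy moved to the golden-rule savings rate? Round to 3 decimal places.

Δc ≈ 0.079

n + δ = 0.02 + 0.07 = 0.09.
Current steady state (s = 0.43): k* = (0.43/0.09)^(1/0.73) ≈ 8.5201, y* = 8.5201^0.27 ≈ 1.7833, c* = (1−0.43)·1.7833 ≈ 1.0165.
Setting f'(k) = n+δ gives 0.27·k^(0.27−1) = 0.09, hence k_gold = (0.27/0.09)^(1/0.73) ≈ 4.5039.
y_gold = 4.5039^0.27 ≈ 1.5013, c_gold = y_gold − 0.09·k_gold ≈ 1.0960.
Gain: Δc = 1.0960 − 1.0165 ≈ 0.0795.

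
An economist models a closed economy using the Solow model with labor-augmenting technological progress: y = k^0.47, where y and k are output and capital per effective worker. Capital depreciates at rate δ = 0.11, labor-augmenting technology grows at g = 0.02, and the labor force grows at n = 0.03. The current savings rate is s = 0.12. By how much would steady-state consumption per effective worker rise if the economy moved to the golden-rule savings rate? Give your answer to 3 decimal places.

Δc ≈ 0.696

Capital per effective worker breaks even when investment replaces (n + g + δ)·k; here n + g + δ = 0.16.
Current steady state (s = 0.12): k* = (0.12/0.16)^(1/0.53) ≈ 0.5811, y* = 0.5811^0.47 ≈ 0.7748, c* = (1−0.12)·0.7748 ≈ 0.6818.
Maximizing c = f(k) − (n+g+δ)·k gives f'(k) = n+g+δ, i.e. 0.47·k^(0.47−1) = 0.16, so k_gold = (0.47/0.16)^(1/0.53) ≈ 7.6380.
y_gold = 7.6380^0.47 ≈ 2.6002, c_gold = y_gold − 0.16·k_gold ≈ 1.3781.
Gain: Δc = 1.3781 − 0.6818 ≈ 0.6962.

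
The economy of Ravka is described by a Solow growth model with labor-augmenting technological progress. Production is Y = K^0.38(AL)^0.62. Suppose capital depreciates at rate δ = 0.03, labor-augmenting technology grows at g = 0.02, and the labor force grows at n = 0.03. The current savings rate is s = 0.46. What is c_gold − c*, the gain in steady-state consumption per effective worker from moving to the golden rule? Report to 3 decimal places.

Δc ≈ 0.034

The effective depreciation rate is n + g + δ = 0.03 + 0.02 + 0.03 = 0.08.
Current steady state (s = 0.46): k* = (0.46/0.08)^(1/0.62) ≈ 16.7985, y* = 16.7985^0.38 ≈ 2.9215, c* = (1−0.46)·2.9215 ≈ 1.5776.
At the golden rule the marginal product of capital equals n+g+δ: 0.38·k^(0.38−1) = 0.08. Solving, k_gold = (0.38/0.08)^(1/0.62) ≈ 12.3436.
y_gold = 12.3436^0.38 ≈ 2.5986, c_gold = y_gold − 0.08·k_gold ≈ 1.6112.
Gain: Δc = 1.6112 − 1.5776 ≈ 0.0336.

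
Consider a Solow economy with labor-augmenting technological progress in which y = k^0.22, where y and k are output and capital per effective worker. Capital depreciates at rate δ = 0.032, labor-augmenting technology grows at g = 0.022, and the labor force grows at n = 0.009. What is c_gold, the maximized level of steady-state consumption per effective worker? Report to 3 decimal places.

c_gold ≈ 1.110

n + g + δ = 0.009 + 0.022 + 0.032 = 0.063.
Maximizing c = f(k) − (n+g+δ)·k gives f'(k) = n+g+δ, i.e. 0.22·k^(0.22−1) = 0.063, so k_gold = (0.22/0.063)^(1/0.78) ≈ 4.9689.
y_gold = 4.9689^0.22 ≈ 1.4229.
c_gold = y_gold − (n+g+δ)·k_gold = 1.4229 − 0.063·4.9689 ≈ 1.1099.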